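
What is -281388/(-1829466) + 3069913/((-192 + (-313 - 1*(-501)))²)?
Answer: 936050993111/4878576 ≈ 1.9187e+5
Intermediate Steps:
-281388/(-1829466) + 3069913/((-192 + (-313 - 1*(-501)))²) = -281388*(-1/1829466) + 3069913/((-192 + (-313 + 501))²) = 46898/304911 + 3069913/((-192 + 188)²) = 46898/304911 + 3069913/((-4)²) = 46898/304911 + 3069913/16 = 936050993111/4878576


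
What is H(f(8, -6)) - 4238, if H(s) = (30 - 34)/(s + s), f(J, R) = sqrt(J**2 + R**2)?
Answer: -21191/5 ≈ -4238.2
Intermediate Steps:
H(s) = -2/s (H(s) = -4*1/(2*s) = -2/s)
H(f(8, -6)) - 4238 = -2/sqrt(8**2 + (-6)**2) - 4238 = -2/sqrt(64 + 36) - 4238 = -2/(sqrt(100)) - 4238 = -2/10 - 4238 = -2*1/10 - 4238 = -1/5 - 4238 = -21191/5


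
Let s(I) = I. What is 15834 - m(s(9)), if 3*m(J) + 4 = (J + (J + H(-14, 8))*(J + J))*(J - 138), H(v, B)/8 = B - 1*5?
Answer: 125293/3 ≈ 41764.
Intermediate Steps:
H(v, B) = -40 + 8*B (H(v, B) = 8*(B - 1*5) = 8*(B - 5) = 8*(-5 + B) = -40 + 8*B)
m(J) = -4/3 + (-138 + J)*(J + 2*J*(24 + J))/3 (m(J) = -4/3 + ((J + (J + (-40 + 8*8))*(J + J))*(J - 138))/3 = -4/3 + ((J + (J + (-40 + 64))*(2*J))*(-138 + J))/3 = -4/3 + ((J + (J + 24)*(2*J))*(-138 + J))/3 = -4/3 + ((J + (24 + J)*(2*J))*(-138 + J))/3 = -4/3 + ((J + 2*J*(24 + J))*(-138 + J))/3 = -4/3 + ((-138 + J)*(J + 2*J*(24 + J)))/3 = -4/3 + (-138 + J)*(J + 2*J*(24 + J))/3)
15834 - m(s(9)) = 15834 - (-4/3 - 2254*9 - 227/3*9² + (⅔)*9³) = 15834 - (-4/3 - 20286 - 227/3*81 + (⅔)*729) = 15834 - (-4/3 - 20286 - 6129 + 486) = 15834 - 1*(-77791/3) = 15834 + 77791/3 = 125293/3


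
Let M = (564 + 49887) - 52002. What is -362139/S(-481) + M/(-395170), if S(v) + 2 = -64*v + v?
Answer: -143059471779/11974046170 ≈ -11.947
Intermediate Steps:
S(v) = -2 - 63*v (S(v) = -2 + (-64*v + v) = -2 - 63*v)
M = -1551 (M = 50451 - 52002 = -1551)
-362139/S(-481) + M/(-395170) = -362139/(-2 - 63*(-481)) - 1551/(-395170) = -362139/(-2 + 30303) - 1551*(-1/395170) = -362139/30301 + 1551/395170 = -143059471779/11974046170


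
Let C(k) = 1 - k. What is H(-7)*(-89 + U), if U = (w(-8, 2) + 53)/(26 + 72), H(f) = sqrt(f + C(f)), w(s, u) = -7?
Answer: -4338/49 ≈ -88.531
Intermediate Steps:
H(f) = 1 (H(f) = sqrt(f + (1 - f)) = sqrt(1) = 1)
U = 23/49 (U = (-7 + 53)/(26 + 72) = 46/98 = 46*(1/98) = 23/49 ≈ 0.46939)
H(-7)*(-89 + U) = 1*(-89 + 23/49) = 1*(-4338/49) = -4338/49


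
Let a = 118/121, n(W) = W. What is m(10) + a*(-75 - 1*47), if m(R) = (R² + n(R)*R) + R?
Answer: 11014/121 ≈ 91.025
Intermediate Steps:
m(R) = R + 2*R² (m(R) = (R² + R*R) + R = (R² + R²) + R = 2*R² + R = R + 2*R²)
a = 118/121 (a = 118*(1/121) = 118/121 ≈ 0.97521)
m(10) + a*(-75 - 1*47) = 10*(1 + 2*10) + 118*(-75 - 1*47)/121 = 10*(1 + 20) + 118*(-75 - 47)/121 = 10*21 + (118/121)*(-122) = 210 - 14396/121 = 11014/121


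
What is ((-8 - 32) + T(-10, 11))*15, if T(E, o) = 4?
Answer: -540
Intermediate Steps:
((-8 - 32) + T(-10, 11))*15 = ((-8 - 32) + 4)*15 = (-40 + 4)*15 = -36*15 = -540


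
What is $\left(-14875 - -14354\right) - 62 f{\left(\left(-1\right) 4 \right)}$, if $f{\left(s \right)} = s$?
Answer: $-273$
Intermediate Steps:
$\left(-14875 - -14354\right) - 62 f{\left(\left(-1\right) 4 \right)} = \left(-14875 - -14354\right) - 62 \left(\left(-1\right) 4\right) = \left(-14875 + 14354\right) - -248 = -521 + 248 = -273$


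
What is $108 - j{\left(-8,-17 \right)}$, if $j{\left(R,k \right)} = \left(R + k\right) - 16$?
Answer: $149$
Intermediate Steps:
$j{\left(R,k \right)} = -16 + R + k$
$108 - j{\left(-8,-17 \right)} = 108 - \left(-16 - 8 - 17\right) = 108 - -41 = 108 + 41 = 149$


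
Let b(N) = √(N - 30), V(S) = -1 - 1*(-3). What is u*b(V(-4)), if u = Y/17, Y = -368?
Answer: -736*I*√7/17 ≈ -114.55*I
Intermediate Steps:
V(S) = 2 (V(S) = -1 + 3 = 2)
u = -368/17 ≈ -21.647
b(N) = √(-30 + N)
u*b(V(-4)) = -368*√(-30 + 2)/17 = -736*I*√7/17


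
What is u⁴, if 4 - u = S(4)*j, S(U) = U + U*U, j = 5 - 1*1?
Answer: 33362176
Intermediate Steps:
j = 4 (j = 5 - 1 = 4)
S(U) = U + U²
u = -76 (u = 4 - 4*(1 + 4)*4 = 4 - 4*5*4 = 4 - 20*4 = 4 - 1*80 = 4 - 80 = -76)
u⁴ = (-76)⁴ = 33362176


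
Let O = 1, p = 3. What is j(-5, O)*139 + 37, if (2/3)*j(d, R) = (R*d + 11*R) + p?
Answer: 3827/2 ≈ 1913.5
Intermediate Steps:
j(d, R) = 9/2 + 33*R/2 + 3*R*d/2 (j(d, R) = 3*((R*d + 11*R) + 3)/2 = 3*((11*R + R*d) + 3)/2 = 3*(3 + 11*R + R*d)/2 = 9/2 + 33*R/2 + 3*R*d/2)
j(-5, O)*139 + 37 = (9/2 + (33/2)*1 + (3/2)*1*(-5))*139 + 37 = (9/2 + 33/2 - 15/2)*139 + 37 = (27/2)*139 + 37 = 3753/2 + 37 = 3827/2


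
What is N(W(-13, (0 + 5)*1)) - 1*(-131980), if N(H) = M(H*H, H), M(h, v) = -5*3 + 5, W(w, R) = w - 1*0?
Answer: 131970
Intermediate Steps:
W(w, R) = w (W(w, R) = w + 0 = w)
M(h, v) = -10 (M(h, v) = -15 + 5 = -10)
N(H) = -10
N(W(-13, (0 + 5)*1)) - 1*(-131980) = -10 - 1*(-131980) = -10 + 131980 = 131970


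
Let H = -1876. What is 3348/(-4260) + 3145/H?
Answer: -1639879/665980 ≈ -2.4624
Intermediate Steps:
3348/(-4260) + 3145/H = 3348/(-4260) + 3145/(-1876) = 3348*(-1/4260) + 3145*(-1/1876) = -279/355 - 3145/1876 = -1639879/665980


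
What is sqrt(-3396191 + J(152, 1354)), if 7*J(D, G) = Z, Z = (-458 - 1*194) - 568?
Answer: I*sqrt(166421899)/7 ≈ 1842.9*I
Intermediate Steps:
Z = -1220 (Z = (-458 - 194) - 568 = -652 - 568 = -1220)
J(D, G) = -1220/7 (J(D, G) = (1/7)*(-1220) = -1220/7)
sqrt(-3396191 + J(152, 1354)) = sqrt(-3396191 - 1220/7) = sqrt(-23774557/7) = I*sqrt(166421899)/7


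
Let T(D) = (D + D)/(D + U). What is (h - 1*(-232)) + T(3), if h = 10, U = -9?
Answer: 241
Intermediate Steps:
T(D) = 2*D/(-9 + D) (T(D) = (D + D)/(D - 9) = (2*D)/(-9 + D) = 2*D/(-9 + D))
(h - 1*(-232)) + T(3) = (10 - 1*(-232)) + 2*3/(-9 + 3) = (10 + 232) + 2*3/(-6) = 242 + 2*3*(-1/6) = 242 - 1 = 241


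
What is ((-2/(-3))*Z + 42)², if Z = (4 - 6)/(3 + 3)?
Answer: 141376/81 ≈ 1745.4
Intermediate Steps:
Z = -⅓ (Z = -2/6 = -2*⅙ = -⅓ ≈ -0.33333)
((-2/(-3))*Z + 42)² = (-2/(-3)*(-⅓) + 42)² = (-2*(-⅓)*(-⅓) + 42)² = ((⅔)*(-⅓) + 42)² = (-2/9 + 42)² = (376/9)² = 141376/81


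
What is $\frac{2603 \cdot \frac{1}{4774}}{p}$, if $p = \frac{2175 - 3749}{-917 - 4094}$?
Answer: $\frac{13043633}{7514276} \approx 1.7358$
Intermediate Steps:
$p = \frac{1574}{5011}$ ($p = - \frac{1574}{-5011} = \left(-1574\right) \left(- \frac{1}{5011}\right) = \frac{1574}{5011} \approx 0.31411$)
$\frac{2603 \cdot \frac{1}{4774}}{p} = \frac{2603 \cdot \frac{1}{4774}}{\frac{1574}{5011}} = 2603 \cdot \frac{1}{4774} \cdot \frac{5011}{1574} = \frac{2603}{4774} \cdot \frac{5011}{1574} = \frac{13043633}{7514276}$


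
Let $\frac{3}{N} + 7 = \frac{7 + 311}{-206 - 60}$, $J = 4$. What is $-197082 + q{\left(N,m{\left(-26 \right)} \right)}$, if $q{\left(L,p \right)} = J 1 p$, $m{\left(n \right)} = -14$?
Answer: $-197138$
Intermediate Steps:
$N = - \frac{399}{1090}$ ($N = \frac{3}{-7 + \frac{7 + 311}{-206 - 60}} = \frac{3}{-7 + \frac{318}{-266}} = \frac{3}{-7 + 318 \left(- \frac{1}{266}\right)} = \frac{3}{-7 - \frac{159}{133}} = \frac{3}{- \frac{1090}{133}} = 3 \left(- \frac{133}{1090}\right) = - \frac{399}{1090} \approx -0.36606$)
$q{\left(L,p \right)} = 4 p$ ($q{\left(L,p \right)} = 4 \cdot 1 p = 4 p$)
$-197082 + q{\left(N,m{\left(-26 \right)} \right)} = -197082 + 4 \left(-14\right) = -197082 - 56 = -197138$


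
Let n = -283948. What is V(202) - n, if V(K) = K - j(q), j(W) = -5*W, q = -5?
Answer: 284125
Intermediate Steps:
V(K) = -25 + K (V(K) = K - (-5)*(-5) = K - 1*25 = K - 25 = -25 + K)
V(202) - n = (-25 + 202) - 1*(-283948) = 177 + 283948 = 284125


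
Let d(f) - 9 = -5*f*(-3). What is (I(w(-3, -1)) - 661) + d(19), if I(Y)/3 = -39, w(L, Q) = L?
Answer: -484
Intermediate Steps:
d(f) = 9 + 15*f (d(f) = 9 - 5*f*(-3) = 9 + 15*f)
I(Y) = -117 (I(Y) = 3*(-39) = -117)
(I(w(-3, -1)) - 661) + d(19) = (-117 - 661) + (9 + 15*19) = -778 + (9 + 285) = -778 + 294 = -484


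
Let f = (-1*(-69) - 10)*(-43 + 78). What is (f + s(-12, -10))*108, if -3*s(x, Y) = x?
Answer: 223452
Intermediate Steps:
s(x, Y) = -x/3
f = 2065 (f = (69 - 10)*35 = 59*35 = 2065)
(f + s(-12, -10))*108 = (2065 - 1/3*(-12))*108 = (2065 + 4)*108 = 2069*108 = 223452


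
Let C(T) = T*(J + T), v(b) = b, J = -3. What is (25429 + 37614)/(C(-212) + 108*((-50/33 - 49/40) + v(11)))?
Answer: 6934730/5111927 ≈ 1.3566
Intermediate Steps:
C(T) = T*(-3 + T)
(25429 + 37614)/(C(-212) + 108*((-50/33 - 49/40) + v(11))) = (25429 + 37614)/(-212*(-3 - 212) + 108*((-50/33 - 49/40) + 11)) = 63043/(-212*(-215) + 108*((-50*1/33 - 49*1/40) + 11)) = 63043/(45580 + 108*((-50/33 - 49/40) + 11)) = 63043/(45580 + 108*(-3617/1320 + 11)) = 63043/(45580 + 108*(10903/1320)) = 63043/(45580 + 98127/110) = 63043/(5111927/110) = 63043*(110/5111927) = 6934730/5111927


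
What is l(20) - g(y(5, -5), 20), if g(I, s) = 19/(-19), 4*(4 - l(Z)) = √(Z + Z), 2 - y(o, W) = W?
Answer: 5 - √10/2 ≈ 3.4189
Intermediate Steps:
y(o, W) = 2 - W
l(Z) = 4 - √2*√Z/4 (l(Z) = 4 - √(Z + Z)/4 = 4 - √2*√Z/4)
g(I, s) = -1 (g(I, s) = 19*(-1/19) = -1)
l(20) - g(y(5, -5), 20) = (4 - √2*√20/4) - 1*(-1) = (4 - √2*2*√5/4) + 1 = (4 - √10/2) + 1 = 5 - √10/2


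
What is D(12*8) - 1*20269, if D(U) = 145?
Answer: -20124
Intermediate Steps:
D(12*8) - 1*20269 = 145 - 1*20269 = 145 - 20269 = -20124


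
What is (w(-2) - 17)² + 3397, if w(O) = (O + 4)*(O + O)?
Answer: 4022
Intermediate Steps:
w(O) = 2*O*(4 + O) (w(O) = (4 + O)*(2*O) = 2*O*(4 + O))
(w(-2) - 17)² + 3397 = (2*(-2)*(4 - 2) - 17)² + 3397 = (2*(-2)*2 - 17)² + 3397 = (-8 - 17)² + 3397 = (-25)² + 3397 = 625 + 3397 = 4022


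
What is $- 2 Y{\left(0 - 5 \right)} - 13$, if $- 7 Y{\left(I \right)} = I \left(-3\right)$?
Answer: $- \frac{61}{7} \approx -8.7143$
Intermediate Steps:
$Y{\left(I \right)} = \frac{3 I}{7}$ ($Y{\left(I \right)} = - \frac{I \left(-3\right)}{7} = - \frac{\left(-3\right) I}{7} = \frac{3 I}{7}$)
$- 2 Y{\left(0 - 5 \right)} - 13 = - 2 \frac{3 \left(0 - 5\right)}{7} - 13 = - 2 \cdot \frac{3}{7} \left(-5\right) - 13 = \left(-2\right) \left(- \frac{15}{7}\right) - 13 = \frac{30}{7} - 13 = - \frac{61}{7}$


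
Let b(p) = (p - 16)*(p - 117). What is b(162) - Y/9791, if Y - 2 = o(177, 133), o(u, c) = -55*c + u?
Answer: 64334006/9791 ≈ 6570.7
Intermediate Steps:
o(u, c) = u - 55*c
b(p) = (-117 + p)*(-16 + p) (b(p) = (-16 + p)*(-117 + p) = (-117 + p)*(-16 + p))
Y = -7136 (Y = 2 + (177 - 55*133) = 2 + (177 - 7315) = 2 - 7138 = -7136)
b(162) - Y/9791 = (1872 + 162² - 133*162) - (-7136)/9791 = (1872 + 26244 - 21546) - (-7136)/9791 = 6570 - 1*(-7136/9791) = 6570 + 7136/9791 = 64334006/9791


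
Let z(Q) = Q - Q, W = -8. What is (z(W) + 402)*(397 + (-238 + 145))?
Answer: 122208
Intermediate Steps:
z(Q) = 0
(z(W) + 402)*(397 + (-238 + 145)) = (0 + 402)*(397 + (-238 + 145)) = 402*(397 - 93) = 402*304 = 122208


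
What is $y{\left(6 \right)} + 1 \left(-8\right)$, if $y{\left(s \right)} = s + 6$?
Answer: $4$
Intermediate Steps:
$y{\left(s \right)} = 6 + s$
$y{\left(6 \right)} + 1 \left(-8\right) = \left(6 + 6\right) + 1 \left(-8\right) = 12 - 8 = 4$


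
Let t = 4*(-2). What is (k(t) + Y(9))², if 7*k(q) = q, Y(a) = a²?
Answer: 312481/49 ≈ 6377.2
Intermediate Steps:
t = -8
k(q) = q/7
(k(t) + Y(9))² = ((⅐)*(-8) + 9²)² = (-8/7 + 81)² = (559/7)² = 312481/49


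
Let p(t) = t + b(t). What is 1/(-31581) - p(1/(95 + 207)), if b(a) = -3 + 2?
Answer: 9505579/9537462 ≈ 0.99666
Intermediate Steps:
b(a) = -1
p(t) = -1 + t (p(t) = t - 1 = -1 + t)
1/(-31581) - p(1/(95 + 207)) = 1/(-31581) - (-1 + 1/(95 + 207)) = -1/31581 - (-1 + 1/302) = -1/31581 - 1*(-301/302) = -1/31581 + 301/302 = 9505579/9537462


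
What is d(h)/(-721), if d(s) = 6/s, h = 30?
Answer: -1/3605 ≈ -0.00027739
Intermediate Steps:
d(h)/(-721) = (6/30)/(-721) = (6*(1/30))*(-1/721) = (⅕)*(-1/721) = -1/3605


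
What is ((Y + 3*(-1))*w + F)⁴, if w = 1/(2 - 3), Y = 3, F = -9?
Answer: 6561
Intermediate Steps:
w = -1 (w = 1/(-1) = -1)
((Y + 3*(-1))*w + F)⁴ = ((3 + 3*(-1))*(-1) - 9)⁴ = ((3 - 3)*(-1) - 9)⁴ = (0*(-1) - 9)⁴ = (0 - 9)⁴ = (-9)⁴ = 6561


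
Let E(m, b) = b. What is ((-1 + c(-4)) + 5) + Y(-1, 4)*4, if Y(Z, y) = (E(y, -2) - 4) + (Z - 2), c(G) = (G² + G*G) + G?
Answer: -4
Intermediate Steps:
c(G) = G + 2*G² (c(G) = (G² + G²) + G = 2*G² + G = G + 2*G²)
Y(Z, y) = -8 + Z (Y(Z, y) = (-2 - 4) + (Z - 2) = -6 + (-2 + Z) = -8 + Z)
((-1 + c(-4)) + 5) + Y(-1, 4)*4 = ((-1 - 4*(1 + 2*(-4))) + 5) + (-8 - 1)*4 = ((-1 - 4*(1 - 8)) + 5) - 9*4 = ((-1 - 4*(-7)) + 5) - 36 = ((-1 + 28) + 5) - 36 = (27 + 5) - 36 = 32 - 36 = -4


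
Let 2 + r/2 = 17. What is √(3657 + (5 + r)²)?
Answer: √4882 ≈ 69.871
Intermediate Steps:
r = 30 (r = -4 + 2*17 = -4 + 34 = 30)
√(3657 + (5 + r)²) = √(3657 + (5 + 30)²) = √(3657 + 35²) = √(3657 + 1225) = √4882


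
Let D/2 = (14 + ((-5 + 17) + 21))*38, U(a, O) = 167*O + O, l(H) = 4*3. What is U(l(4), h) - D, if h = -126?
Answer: -24740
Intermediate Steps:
l(H) = 12
U(a, O) = 168*O
D = 3572 (D = 2*((14 + ((-5 + 17) + 21))*38) = 2*((14 + (12 + 21))*38) = 2*((14 + 33)*38) = 2*(47*38) = 2*1786 = 3572)
U(l(4), h) - D = 168*(-126) - 1*3572 = -21168 - 3572 = -24740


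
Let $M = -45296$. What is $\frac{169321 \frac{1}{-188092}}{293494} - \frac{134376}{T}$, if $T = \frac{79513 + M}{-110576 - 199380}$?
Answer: $\frac{2299277071182493491631}{1888910937770216} \approx 1.2173 \cdot 10^{6}$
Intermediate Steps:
$T = - \frac{34217}{309956}$ ($T = \frac{79513 - 45296}{-110576 - 199380} = \frac{34217}{-309956} = 34217 \left(- \frac{1}{309956}\right) = - \frac{34217}{309956} \approx -0.11039$)
$\frac{169321 \frac{1}{-188092}}{293494} - \frac{134376}{T} = \frac{169321 \frac{1}{-188092}}{293494} - \frac{134376}{- \frac{34217}{309956}} = 169321 \left(- \frac{1}{188092}\right) \frac{1}{293494} - - \frac{41650647456}{34217} = \left(- \frac{169321}{188092}\right) \frac{1}{293494} + \frac{41650647456}{34217} = - \frac{169321}{55203873448} + \frac{41650647456}{34217} = \frac{2299277071182493491631}{1888910937770216}$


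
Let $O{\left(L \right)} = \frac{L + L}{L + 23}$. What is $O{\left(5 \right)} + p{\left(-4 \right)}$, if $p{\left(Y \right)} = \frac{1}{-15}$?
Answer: $\frac{61}{210} \approx 0.29048$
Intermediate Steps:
$O{\left(L \right)} = \frac{2 L}{23 + L}$
$p{\left(Y \right)} = - \frac{1}{15}$
$O{\left(5 \right)} + p{\left(-4 \right)} = 2 \cdot 5 \frac{1}{23 + 5} - \frac{1}{15} = 2 \cdot 5 \cdot \frac{1}{28} - \frac{1}{15} = \frac{5}{14} - \frac{1}{15} = \frac{61}{210}$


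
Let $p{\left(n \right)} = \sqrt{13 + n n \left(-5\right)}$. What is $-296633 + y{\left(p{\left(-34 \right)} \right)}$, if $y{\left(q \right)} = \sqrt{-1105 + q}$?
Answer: $-296633 + \sqrt{-1105 + i \sqrt{5767}} \approx -2.9663 \cdot 10^{5} + 33.261 i$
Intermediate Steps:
$p{\left(n \right)} = \sqrt{13 - 5 n^{2}}$ ($p{\left(n \right)} = \sqrt{13 + n^{2} \left(-5\right)} = \sqrt{13 - 5 n^{2}}$)
$-296633 + y{\left(p{\left(-34 \right)} \right)} = -296633 + \sqrt{-1105 + \sqrt{13 - 5 \left(-34\right)^{2}}} = -296633 + \sqrt{-1105 + \sqrt{13 - 5780}} = -296633 + \sqrt{-1105 + \sqrt{-5767}} = -296633 + \sqrt{-1105 + i \sqrt{5767}}$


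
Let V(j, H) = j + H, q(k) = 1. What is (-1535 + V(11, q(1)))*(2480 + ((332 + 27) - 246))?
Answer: -3949139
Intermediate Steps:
V(j, H) = H + j
(-1535 + V(11, q(1)))*(2480 + ((332 + 27) - 246)) = (-1535 + (1 + 11))*(2480 + ((332 + 27) - 246)) = (-1535 + 12)*(2480 + (359 - 246)) = -1523*(2480 + 113) = -1523*2593 = -3949139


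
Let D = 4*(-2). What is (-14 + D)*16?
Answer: -352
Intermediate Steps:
D = -8
(-14 + D)*16 = (-14 - 8)*16 = -22*16 = -352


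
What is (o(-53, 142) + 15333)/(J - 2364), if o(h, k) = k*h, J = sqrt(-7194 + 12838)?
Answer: -4613937/1395713 - 7807*sqrt(1411)/2791426 ≈ -3.4108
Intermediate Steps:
J = 2*sqrt(1411) (J = sqrt(5644) = 2*sqrt(1411) ≈ 75.127)
o(h, k) = h*k
(o(-53, 142) + 15333)/(J - 2364) = (-53*142 + 15333)/(2*sqrt(1411) - 2364) = (-7526 + 15333)/(-2364 + 2*sqrt(1411)) = 7807/(-2364 + 2*sqrt(1411))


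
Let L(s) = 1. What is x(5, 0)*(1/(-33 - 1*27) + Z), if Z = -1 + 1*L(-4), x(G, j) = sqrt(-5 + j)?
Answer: -I*sqrt(5)/60 ≈ -0.037268*I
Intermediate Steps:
Z = 0 (Z = -1 + 1*1 = -1 + 1 = 0)
x(5, 0)*(1/(-33 - 1*27) + Z) = sqrt(-5 + 0)*(1/(-33 - 1*27) + 0) = sqrt(-5)*(1/(-33 - 27) + 0) = (I*sqrt(5))*(1/(-60) + 0) = (I*sqrt(5))*(-1/60 + 0) = (I*sqrt(5))*(-1/60) = -I*sqrt(5)/60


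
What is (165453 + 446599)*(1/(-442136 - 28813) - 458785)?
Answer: -132242609568714232/470949 ≈ -2.8080e+11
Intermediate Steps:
(165453 + 446599)*(1/(-442136 - 28813) - 458785) = 612052*(1/(-470949) - 458785) = 612052*(-1/470949 - 458785) = 612052*(-216064336966/470949) = -132242609568714232/470949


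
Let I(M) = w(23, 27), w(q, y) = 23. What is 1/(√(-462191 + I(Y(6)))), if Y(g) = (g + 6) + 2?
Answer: -I*√262/11004 ≈ -0.001471*I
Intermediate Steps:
Y(g) = 8 + g (Y(g) = (6 + g) + 2 = 8 + g)
I(M) = 23
1/(√(-462191 + I(Y(6)))) = 1/(√(-462191 + 23)) = 1/(√(-462168)) = 1/(42*I*√262) = -I*√262/11004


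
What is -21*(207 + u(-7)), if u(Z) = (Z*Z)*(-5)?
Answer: 798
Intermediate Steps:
u(Z) = -5*Z**2 (u(Z) = Z**2*(-5) = -5*Z**2)
-21*(207 + u(-7)) = -21*(207 - 5*(-7)**2) = -21*(207 - 5*49) = -21*(207 - 245) = -21*(-38) = 798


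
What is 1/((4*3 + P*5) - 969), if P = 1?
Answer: -1/952 ≈ -0.0010504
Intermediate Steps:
1/((4*3 + P*5) - 969) = 1/((4*3 + 1*5) - 969) = 1/((12 + 5) - 969) = 1/(17 - 969) = 1/(-952) = -1/952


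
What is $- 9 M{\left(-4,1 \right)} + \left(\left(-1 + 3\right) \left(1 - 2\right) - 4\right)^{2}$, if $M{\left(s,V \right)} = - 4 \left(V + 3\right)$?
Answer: $180$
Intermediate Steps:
$M{\left(s,V \right)} = -12 - 4 V$ ($M{\left(s,V \right)} = - 4 \left(3 + V\right) = -12 - 4 V$)
$- 9 M{\left(-4,1 \right)} + \left(\left(-1 + 3\right) \left(1 - 2\right) - 4\right)^{2} = - 9 \left(-12 - 4\right) + \left(\left(-1 + 3\right) \left(1 - 2\right) - 4\right)^{2} = - 9 \left(-12 - 4\right) + \left(2 \left(-1\right) - 4\right)^{2} = \left(-9\right) \left(-16\right) + \left(-2 - 4\right)^{2} = 144 + \left(-6\right)^{2} = 144 + 36 = 180$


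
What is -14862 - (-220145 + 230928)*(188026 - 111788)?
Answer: -822089216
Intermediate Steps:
-14862 - (-220145 + 230928)*(188026 - 111788) = -14862 - 10783*76238 = -14862 - 1*822074354 = -14862 - 822074354 = -822089216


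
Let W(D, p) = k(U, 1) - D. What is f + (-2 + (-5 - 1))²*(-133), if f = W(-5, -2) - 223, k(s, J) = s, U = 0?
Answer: -8730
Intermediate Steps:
W(D, p) = -D (W(D, p) = 0 - D = -D)
f = -218 (f = -1*(-5) - 223 = 5 - 223 = -218)
f + (-2 + (-5 - 1))²*(-133) = -218 + (-2 + (-5 - 1))²*(-133) = -218 + (-2 - 6)²*(-133) = -218 + (-8)²*(-133) = -218 + 64*(-133) = -218 - 8512 = -8730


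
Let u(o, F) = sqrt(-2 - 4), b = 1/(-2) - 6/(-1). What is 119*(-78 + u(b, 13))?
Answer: -9282 + 119*I*sqrt(6) ≈ -9282.0 + 291.49*I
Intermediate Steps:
b = 11/2 (b = 1*(-1/2) - 6*(-1) = -1/2 + 6 = 11/2 ≈ 5.5000)
u(o, F) = I*sqrt(6) (u(o, F) = sqrt(-6) = I*sqrt(6))
119*(-78 + u(b, 13)) = 119*(-78 + I*sqrt(6)) = -9282 + 119*I*sqrt(6)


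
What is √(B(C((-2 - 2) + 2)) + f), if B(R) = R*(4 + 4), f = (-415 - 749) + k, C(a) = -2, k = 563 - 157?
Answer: 3*I*√86 ≈ 27.821*I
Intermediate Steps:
k = 406
f = -758 (f = (-415 - 749) + 406 = -1164 + 406 = -758)
B(R) = 8*R (B(R) = R*8 = 8*R)
√(B(C((-2 - 2) + 2)) + f) = √(8*(-2) - 758) = √(-16 - 758) = √(-774) = 3*I*√86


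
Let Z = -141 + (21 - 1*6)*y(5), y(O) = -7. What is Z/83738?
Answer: -123/41869 ≈ -0.0029377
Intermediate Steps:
Z = -246 (Z = -141 + (21 - 1*6)*(-7) = -141 + (21 - 6)*(-7) = -141 + 15*(-7) = -141 - 105 = -246)
Z/83738 = -246/83738 = -246*1/83738 = -123/41869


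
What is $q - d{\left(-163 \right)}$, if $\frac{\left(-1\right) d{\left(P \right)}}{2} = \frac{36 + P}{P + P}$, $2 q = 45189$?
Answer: $\frac{7366061}{326} \approx 22595.0$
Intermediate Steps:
$q = \frac{45189}{2}$ ($q = \frac{1}{2} \cdot 45189 = \frac{45189}{2} \approx 22595.0$)
$d{\left(P \right)} = - \frac{36 + P}{P}$ ($d{\left(P \right)} = - 2 \frac{36 + P}{P + P} = - 2 \frac{36 + P}{2 P} = - \frac{36 + P}{P}$)
$q - d{\left(-163 \right)} = \frac{45189}{2} - \frac{-36 - -163}{-163} = \frac{45189}{2} - - \frac{-36 + 163}{163} = \frac{45189}{2} - \left(- \frac{1}{163}\right) 127 = \frac{45189}{2} - - \frac{127}{163} = \frac{45189}{2} + \frac{127}{163} = \frac{7366061}{326}$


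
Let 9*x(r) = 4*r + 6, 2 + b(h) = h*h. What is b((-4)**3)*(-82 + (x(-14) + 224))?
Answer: 5027432/9 ≈ 5.5860e+5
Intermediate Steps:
b(h) = -2 + h**2 (b(h) = -2 + h*h = -2 + h**2)
x(r) = 2/3 + 4*r/9 (x(r) = (4*r + 6)/9 = (6 + 4*r)/9 = 2/3 + 4*r/9)
b((-4)**3)*(-82 + (x(-14) + 224)) = (-2 + ((-4)**3)**2)*(-82 + ((2/3 + (4/9)*(-14)) + 224)) = (-2 + (-64)**2)*(-82 + ((2/3 - 56/9) + 224)) = (-2 + 4096)*(-82 + (-50/9 + 224)) = 4094*(-82 + 1966/9) = 4094*(1228/9) = 5027432/9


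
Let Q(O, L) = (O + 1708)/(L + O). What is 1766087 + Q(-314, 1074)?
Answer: 671113757/380 ≈ 1.7661e+6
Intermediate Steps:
Q(O, L) = (1708 + O)/(L + O)
1766087 + Q(-314, 1074) = 1766087 + (1708 - 314)/(1074 - 314) = 1766087 + 1394/760 = 1766087 + (1/760)*1394 = 1766087 + 697/380 = 671113757/380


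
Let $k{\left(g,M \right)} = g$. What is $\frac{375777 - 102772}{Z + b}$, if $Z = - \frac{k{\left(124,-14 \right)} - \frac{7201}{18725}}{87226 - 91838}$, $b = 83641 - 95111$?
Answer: $- \frac{23576629898500}{990543444301} \approx -23.802$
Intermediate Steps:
$b = -11470$
$Z = \frac{2314699}{86359700}$ ($Z = - \frac{124 - \frac{7201}{18725}}{87226 - 91838} = - \frac{124 - \frac{7201}{18725}}{-4612} = - \frac{\left(124 - \frac{7201}{18725}\right) \left(-1\right)}{4612} = - \frac{2314699 \left(-1\right)}{18725 \cdot 4612} = \left(-1\right) \left(- \frac{2314699}{86359700}\right) = \frac{2314699}{86359700} \approx 0.026803$)
$\frac{375777 - 102772}{Z + b} = \frac{375777 - 102772}{\frac{2314699}{86359700} - 11470} = \frac{273005}{- \frac{990543444301}{86359700}} = 273005 \left(- \frac{86359700}{990543444301}\right) = - \frac{23576629898500}{990543444301}$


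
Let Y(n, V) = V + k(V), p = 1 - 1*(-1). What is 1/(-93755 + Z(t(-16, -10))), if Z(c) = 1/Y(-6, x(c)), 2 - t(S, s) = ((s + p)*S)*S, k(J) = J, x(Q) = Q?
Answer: -4100/384395499 ≈ -1.0666e-5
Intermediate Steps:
p = 2 (p = 1 + 1 = 2)
Y(n, V) = 2*V (Y(n, V) = V + V = 2*V)
t(S, s) = 2 - S²*(2 + s) (t(S, s) = 2 - (s + 2)*S*S = 2 - (2 + s)*S*S = 2 - S*(2 + s)*S = 2 - S²*(2 + s))
Z(c) = 1/(2*c)
1/(-93755 + Z(t(-16, -10))) = 1/(-93755 + 1/(2*(2 - 2*(-16)² - 1*(-10)*(-16)²))) = 1/(-93755 + 1/(2*(2 - 2*256 - 1*(-10)*256))) = 1/(-93755 + 1/(2*(2 - 512 + 2560))) = 1/(-93755 + (½)/2050) = 1/(-93755 + (½)*(1/2050)) = 1/(-93755 + 1/4100) = 1/(-384395499/4100) = -4100/384395499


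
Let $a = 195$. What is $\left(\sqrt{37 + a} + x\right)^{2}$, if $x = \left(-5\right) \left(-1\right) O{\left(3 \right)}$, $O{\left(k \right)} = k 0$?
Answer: $232$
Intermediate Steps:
$O{\left(k \right)} = 0$
$x = 0$ ($x = \left(-5\right) \left(-1\right) 0 = 5 \cdot 0 = 0$)
$\left(\sqrt{37 + a} + x\right)^{2} = \left(\sqrt{37 + 195} + 0\right)^{2} = \left(\sqrt{232} + 0\right)^{2} = \left(2 \sqrt{58} + 0\right)^{2} = \left(2 \sqrt{58}\right)^{2} = 232$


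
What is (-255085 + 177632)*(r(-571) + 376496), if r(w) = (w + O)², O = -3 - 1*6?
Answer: -55215933888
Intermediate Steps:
O = -9 (O = -3 - 6 = -9)
r(w) = (-9 + w)² (r(w) = (w - 9)² = (-9 + w)²)
(-255085 + 177632)*(r(-571) + 376496) = (-255085 + 177632)*((-9 - 571)² + 376496) = -77453*((-580)² + 376496) = -77453*(336400 + 376496) = -77453*712896 = -55215933888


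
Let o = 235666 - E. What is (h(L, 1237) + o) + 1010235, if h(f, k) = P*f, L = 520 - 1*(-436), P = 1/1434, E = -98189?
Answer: 4032272/3 ≈ 1.3441e+6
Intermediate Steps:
o = 333855 (o = 235666 - 1*(-98189) = 235666 + 98189 = 333855)
P = 1/1434 ≈ 0.00069735
L = 956 (L = 520 + 436 = 956)
h(f, k) = f/1434
(h(L, 1237) + o) + 1010235 = ((1/1434)*956 + 333855) + 1010235 = (⅔ + 333855) + 1010235 = 1001567/3 + 1010235 = 4032272/3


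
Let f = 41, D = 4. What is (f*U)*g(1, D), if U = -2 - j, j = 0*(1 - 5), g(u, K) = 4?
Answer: -328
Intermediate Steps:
j = 0 (j = 0*(-4) = 0)
U = -2 (U = -2 - 1*0 = -2 + 0 = -2)
(f*U)*g(1, D) = (41*(-2))*4 = -82*4 = -328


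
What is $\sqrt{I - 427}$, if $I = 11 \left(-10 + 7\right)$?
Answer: $2 i \sqrt{115} \approx 21.448 i$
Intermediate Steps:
$I = -33$ ($I = 11 \left(-3\right) = -33$)
$\sqrt{I - 427} = \sqrt{-33 - 427} = \sqrt{-460} = 2 i \sqrt{115}$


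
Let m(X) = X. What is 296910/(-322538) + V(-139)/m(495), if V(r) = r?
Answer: -95901616/79828155 ≈ -1.2014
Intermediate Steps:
296910/(-322538) + V(-139)/m(495) = 296910/(-322538) - 139/495 = 296910*(-1/322538) - 139*1/495 = -148455/161269 - 139/495 = -95901616/79828155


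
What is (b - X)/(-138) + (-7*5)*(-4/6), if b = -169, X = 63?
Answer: 1726/69 ≈ 25.014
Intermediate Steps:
(b - X)/(-138) + (-7*5)*(-4/6) = (-169 - 1*63)/(-138) + (-7*5)*(-4/6) = -(-169 - 63)/138 - (-140)/6 = -1/138*(-232) - 35*(-⅔) = 116/69 + 70/3 = 1726/69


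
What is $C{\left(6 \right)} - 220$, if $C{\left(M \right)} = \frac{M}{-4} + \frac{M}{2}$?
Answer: $- \frac{437}{2} \approx -218.5$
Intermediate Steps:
$C{\left(M \right)} = \frac{M}{4}$ ($C{\left(M \right)} = M \left(- \frac{1}{4}\right) + M \frac{1}{2} = - \frac{M}{4} + \frac{M}{2} = \frac{M}{4}$)
$C{\left(6 \right)} - 220 = \frac{1}{4} \cdot 6 - 220 = \frac{3}{2} - 220 = - \frac{437}{2}$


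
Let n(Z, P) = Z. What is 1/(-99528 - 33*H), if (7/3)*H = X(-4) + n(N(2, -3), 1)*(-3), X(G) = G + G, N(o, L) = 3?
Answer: -7/695013 ≈ -1.0072e-5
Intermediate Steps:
X(G) = 2*G
H = -51/7 (H = 3*(2*(-4) + 3*(-3))/7 = 3*(-8 - 9)/7 = (3/7)*(-17) = -51/7 ≈ -7.2857)
1/(-99528 - 33*H) = 1/(-99528 - 33*(-51/7)) = 1/(-99528 + 1683/7) = 1/(-695013/7) = -7/695013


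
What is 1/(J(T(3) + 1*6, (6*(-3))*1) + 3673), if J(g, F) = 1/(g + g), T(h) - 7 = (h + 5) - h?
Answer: 36/132229 ≈ 0.00027225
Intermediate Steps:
T(h) = 12 (T(h) = 7 + ((h + 5) - h) = 7 + ((5 + h) - h) = 7 + 5 = 12)
J(g, F) = 1/(2*g)
1/(J(T(3) + 1*6, (6*(-3))*1) + 3673) = 1/(1/(2*(12 + 1*6)) + 3673) = 1/(1/(2*(12 + 6)) + 3673) = 1/((1/2)/18 + 3673) = 1/((1/2)*(1/18) + 3673) = 1/(1/36 + 3673) = 1/(132229/36) = 36/132229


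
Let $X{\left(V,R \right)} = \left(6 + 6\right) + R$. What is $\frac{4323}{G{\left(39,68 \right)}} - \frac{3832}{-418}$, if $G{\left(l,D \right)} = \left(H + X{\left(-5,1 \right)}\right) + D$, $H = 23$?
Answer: $\frac{1102771}{21736} \approx 50.735$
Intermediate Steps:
$X{\left(V,R \right)} = 12 + R$
$G{\left(l,D \right)} = 36 + D$ ($G{\left(l,D \right)} = \left(23 + \left(12 + 1\right)\right) + D = \left(23 + 13\right) + D = 36 + D$)
$\frac{4323}{G{\left(39,68 \right)}} - \frac{3832}{-418} = \frac{4323}{36 + 68} - \frac{3832}{-418} = \frac{4323}{104} - - \frac{1916}{209} = 4323 \cdot \frac{1}{104} + \frac{1916}{209} = \frac{4323}{104} + \frac{1916}{209} = \frac{1102771}{21736}$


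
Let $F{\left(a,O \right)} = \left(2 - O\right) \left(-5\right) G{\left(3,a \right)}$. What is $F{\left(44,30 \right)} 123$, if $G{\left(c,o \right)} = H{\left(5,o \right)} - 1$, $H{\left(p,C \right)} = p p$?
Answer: $413280$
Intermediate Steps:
$H{\left(p,C \right)} = p^{2}$
$G{\left(c,o \right)} = 24$ ($G{\left(c,o \right)} = 5^{2} - 1 = 25 - 1 = 24$)
$F{\left(a,O \right)} = -240 + 120 O$ ($F{\left(a,O \right)} = \left(2 - O\right) \left(-5\right) 24 = \left(-10 + 5 O\right) 24 = -240 + 120 O$)
$F{\left(44,30 \right)} 123 = \left(-240 + 120 \cdot 30\right) 123 = \left(-240 + 3600\right) 123 = 3360 \cdot 123 = 413280$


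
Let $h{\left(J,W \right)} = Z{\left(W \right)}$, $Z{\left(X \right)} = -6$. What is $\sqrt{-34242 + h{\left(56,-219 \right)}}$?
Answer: $2 i \sqrt{8562} \approx 185.06 i$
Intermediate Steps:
$h{\left(J,W \right)} = -6$
$\sqrt{-34242 + h{\left(56,-219 \right)}} = \sqrt{-34242 - 6} = \sqrt{-34248} = 2 i \sqrt{8562}$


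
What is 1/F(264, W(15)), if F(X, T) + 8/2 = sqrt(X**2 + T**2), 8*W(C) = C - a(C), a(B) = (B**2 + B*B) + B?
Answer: 64/1165505 + 12*sqrt(129529)/1165505 ≈ 0.0037604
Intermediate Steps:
a(B) = B + 2*B**2 (a(B) = (B**2 + B**2) + B = 2*B**2 + B = B + 2*B**2)
W(C) = C/8 - C*(1 + 2*C)/8 (W(C) = (C - C*(1 + 2*C))/8 = C/8 - C*(1 + 2*C)/8)
F(X, T) = -4 + sqrt(T**2 + X**2) (F(X, T) = -4 + sqrt(X**2 + T**2) = -4 + sqrt(T**2 + X**2))
1/F(264, W(15)) = 1/(-4 + sqrt((-1/4*15**2)**2 + 264**2)) = 1/(-4 + sqrt((-1/4*225)**2 + 69696)) = 1/(-4 + sqrt((-225/4)**2 + 69696)) = 1/(-4 + sqrt(50625/16 + 69696)) = 1/(-4 + sqrt(1165761/16)) = 1/(-4 + 3*sqrt(129529)/4)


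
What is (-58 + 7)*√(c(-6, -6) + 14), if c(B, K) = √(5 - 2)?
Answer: -51*√(14 + √3) ≈ -202.28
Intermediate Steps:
c(B, K) = √3
(-58 + 7)*√(c(-6, -6) + 14) = (-58 + 7)*√(√3 + 14) = -51*√(14 + √3)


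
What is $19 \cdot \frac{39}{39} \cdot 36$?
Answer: $684$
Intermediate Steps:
$19 \cdot \frac{39}{39} \cdot 36 = 19 \cdot 39 \cdot \frac{1}{39} \cdot 36 = 19 \cdot 1 \cdot 36 = 19 \cdot 36 = 684$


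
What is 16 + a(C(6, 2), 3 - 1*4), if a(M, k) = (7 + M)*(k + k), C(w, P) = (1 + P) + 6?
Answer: -16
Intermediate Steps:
C(w, P) = 7 + P
a(M, k) = 2*k*(7 + M) (a(M, k) = (7 + M)*(2*k) = 2*k*(7 + M))
16 + a(C(6, 2), 3 - 1*4) = 16 + 2*(3 - 1*4)*(7 + (7 + 2)) = 16 + 2*(3 - 4)*(7 + 9) = 16 + 2*(-1)*16 = 16 - 32 = -16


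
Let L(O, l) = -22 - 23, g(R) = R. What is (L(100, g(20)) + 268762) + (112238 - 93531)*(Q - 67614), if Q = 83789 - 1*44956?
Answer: -538137450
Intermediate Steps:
Q = 38833 (Q = 83789 - 44956 = 38833)
L(O, l) = -45
(L(100, g(20)) + 268762) + (112238 - 93531)*(Q - 67614) = (-45 + 268762) + (112238 - 93531)*(38833 - 67614) = 268717 + 18707*(-28781) = 268717 - 538406167 = -538137450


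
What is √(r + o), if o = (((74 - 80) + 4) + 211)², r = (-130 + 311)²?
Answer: √76442 ≈ 276.48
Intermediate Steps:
r = 32761 (r = 181² = 32761)
o = 43681 (o = ((-6 + 4) + 211)² = (-2 + 211)² = 209² = 43681)
√(r + o) = √(32761 + 43681) = √76442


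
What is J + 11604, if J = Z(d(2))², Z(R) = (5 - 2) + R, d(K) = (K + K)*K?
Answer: 11725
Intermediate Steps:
d(K) = 2*K² (d(K) = (2*K)*K = 2*K²)
Z(R) = 3 + R
J = 121 (J = (3 + 2*2²)² = (3 + 2*4)² = (3 + 8)² = 11² = 121)
J + 11604 = 121 + 11604 = 11725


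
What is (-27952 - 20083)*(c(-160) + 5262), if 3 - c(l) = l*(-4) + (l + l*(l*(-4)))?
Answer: -5148631475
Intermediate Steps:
c(l) = 3 + 3*l + 4*l² (c(l) = 3 - (l*(-4) + (l + l*(l*(-4)))) = 3 - (-4*l + (l + l*(-4*l))) = 3 - (-4*l + (l - 4*l²)) = 3 - (-4*l² - 3*l) = 3 + (3*l + 4*l²) = 3 + 3*l + 4*l²)
(-27952 - 20083)*(c(-160) + 5262) = (-27952 - 20083)*((3 + 3*(-160) + 4*(-160)²) + 5262) = -48035*((3 - 480 + 4*25600) + 5262) = -48035*((3 - 480 + 102400) + 5262) = -48035*(101923 + 5262) = -48035*107185 = -5148631475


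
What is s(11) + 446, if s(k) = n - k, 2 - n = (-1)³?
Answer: 438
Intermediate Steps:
n = 3 (n = 2 - 1*(-1)³ = 2 - 1*(-1) = 2 + 1 = 3)
s(k) = 3 - k
s(11) + 446 = (3 - 1*11) + 446 = (3 - 11) + 446 = -8 + 446 = 438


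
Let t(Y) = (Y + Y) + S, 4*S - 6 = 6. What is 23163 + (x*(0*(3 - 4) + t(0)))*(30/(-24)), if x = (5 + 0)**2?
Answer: 92277/4 ≈ 23069.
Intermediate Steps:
S = 3 (S = 3/2 + (1/4)*6 = 3/2 + 3/2 = 3)
t(Y) = 3 + 2*Y (t(Y) = (Y + Y) + 3 = 2*Y + 3 = 3 + 2*Y)
x = 25 (x = 5**2 = 25)
23163 + (x*(0*(3 - 4) + t(0)))*(30/(-24)) = 23163 + (25*(0*(3 - 4) + (3 + 2*0)))*(30/(-24)) = 23163 + (25*(0*(-1) + (3 + 0)))*(30*(-1/24)) = 23163 + (25*(0 + 3))*(-5/4) = 23163 + (25*3)*(-5/4) = 23163 + 75*(-5/4) = 23163 - 375/4 = 92277/4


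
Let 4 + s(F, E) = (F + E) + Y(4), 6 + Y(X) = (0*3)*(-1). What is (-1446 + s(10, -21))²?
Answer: 2152089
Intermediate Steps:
Y(X) = -6 (Y(X) = -6 + (0*3)*(-1) = -6 + 0*(-1) = -6 + 0 = -6)
s(F, E) = -10 + E + F (s(F, E) = -4 + ((F + E) - 6) = -4 + ((E + F) - 6) = -4 + (-6 + E + F) = -10 + E + F)
(-1446 + s(10, -21))² = (-1446 + (-10 - 21 + 10))² = (-1446 - 21)² = (-1467)² = 2152089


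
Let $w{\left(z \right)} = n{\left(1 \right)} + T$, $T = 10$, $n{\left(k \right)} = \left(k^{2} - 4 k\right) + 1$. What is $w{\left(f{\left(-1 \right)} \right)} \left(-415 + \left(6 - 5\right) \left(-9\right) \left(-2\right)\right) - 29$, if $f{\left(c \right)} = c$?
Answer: $-3205$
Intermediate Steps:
$n{\left(k \right)} = 1 + k^{2} - 4 k$
$w{\left(z \right)} = 8$ ($w{\left(z \right)} = \left(1 + 1^{2} - 4\right) + 10 = \left(1 + 1 - 4\right) + 10 = -2 + 10 = 8$)
$w{\left(f{\left(-1 \right)} \right)} \left(-415 + \left(6 - 5\right) \left(-9\right) \left(-2\right)\right) - 29 = 8 \left(-415 + \left(6 - 5\right) \left(-9\right) \left(-2\right)\right) - 29 = 8 \left(-415 + 1 \left(-9\right) \left(-2\right)\right) - 29 = 8 \left(-415 - -18\right) - 29 = 8 \left(-415 + 18\right) - 29 = 8 \left(-397\right) - 29 = -3176 - 29 = -3205$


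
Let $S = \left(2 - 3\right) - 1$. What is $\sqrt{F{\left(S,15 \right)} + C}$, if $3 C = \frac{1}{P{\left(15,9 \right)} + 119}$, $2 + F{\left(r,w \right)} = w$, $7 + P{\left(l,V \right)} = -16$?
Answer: $\frac{\sqrt{7490}}{24} \approx 3.606$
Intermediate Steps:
$P{\left(l,V \right)} = -23$ ($P{\left(l,V \right)} = -7 - 16 = -23$)
$S = -2$ ($S = -1 - 1 = -2$)
$F{\left(r,w \right)} = -2 + w$
$C = \frac{1}{288}$ ($C = \frac{1}{3 \left(-23 + 119\right)} = \frac{1}{3 \cdot 96} = \frac{1}{3} \cdot \frac{1}{96} = \frac{1}{288} \approx 0.0034722$)
$\sqrt{F{\left(S,15 \right)} + C} = \sqrt{\left(-2 + 15\right) + \frac{1}{288}} = \sqrt{13 + \frac{1}{288}} = \sqrt{\frac{3745}{288}} = \frac{\sqrt{7490}}{24}$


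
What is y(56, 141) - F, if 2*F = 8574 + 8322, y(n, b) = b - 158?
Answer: -8465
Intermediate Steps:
y(n, b) = -158 + b
F = 8448 (F = (8574 + 8322)/2 = (½)*16896 = 8448)
y(56, 141) - F = (-158 + 141) - 1*8448 = -17 - 8448 = -8465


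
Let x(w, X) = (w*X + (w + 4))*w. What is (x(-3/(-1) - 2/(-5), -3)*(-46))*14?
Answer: 153272/25 ≈ 6130.9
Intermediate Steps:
x(w, X) = w*(4 + w + X*w) (x(w, X) = (X*w + (4 + w))*w = (4 + w + X*w)*w = w*(4 + w + X*w))
(x(-3/(-1) - 2/(-5), -3)*(-46))*14 = (((-3/(-1) - 2/(-5))*(4 + (-3/(-1) - 2/(-5)) - 3*(-3/(-1) - 2/(-5))))*(-46))*14 = (((-3*(-1) - 2*(-⅕))*(4 + (-3*(-1) - 2*(-⅕)) - 3*(-3*(-1) - 2*(-⅕))))*(-46))*14 = (((3 + ⅖)*(4 + (3 + ⅖) - 3*(3 + ⅖)))*(-46))*14 = ((17*(4 + 17/5 - 3*17/5)/5)*(-46))*14 = ((17*(4 + 17/5 - 51/5)/5)*(-46))*14 = (((17/5)*(-14/5))*(-46))*14 = -238/25*(-46)*14 = (10948/25)*14 = 153272/25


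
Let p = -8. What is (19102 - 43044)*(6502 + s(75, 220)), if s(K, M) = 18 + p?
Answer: -155910304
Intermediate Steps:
s(K, M) = 10 (s(K, M) = 18 - 8 = 10)
(19102 - 43044)*(6502 + s(75, 220)) = (19102 - 43044)*(6502 + 10) = -23942*6512 = -155910304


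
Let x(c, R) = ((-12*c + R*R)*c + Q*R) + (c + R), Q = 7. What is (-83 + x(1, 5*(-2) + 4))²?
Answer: 11236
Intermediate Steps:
x(c, R) = c + 8*R + c*(R² - 12*c) (x(c, R) = ((-12*c + R*R)*c + 7*R) + (c + R) = ((-12*c + R²)*c + 7*R) + (R + c) = ((R² - 12*c)*c + 7*R) + (R + c) = (c*(R² - 12*c) + 7*R) + (R + c) = (7*R + c*(R² - 12*c)) + (R + c) = c + 8*R + c*(R² - 12*c))
(-83 + x(1, 5*(-2) + 4))² = (-83 + (1 - 12*1² + 8*(5*(-2) + 4) + 1*(5*(-2) + 4)²))² = (-83 + (1 - 12*1 + 8*(-10 + 4) + 1*(-10 + 4)²))² = (-83 + (1 - 12 + 8*(-6) + 1*(-6)²))² = (-83 + (1 - 12 - 48 + 1*36))² = (-83 + (1 - 12 - 48 + 36))² = (-83 - 23)² = (-106)² = 11236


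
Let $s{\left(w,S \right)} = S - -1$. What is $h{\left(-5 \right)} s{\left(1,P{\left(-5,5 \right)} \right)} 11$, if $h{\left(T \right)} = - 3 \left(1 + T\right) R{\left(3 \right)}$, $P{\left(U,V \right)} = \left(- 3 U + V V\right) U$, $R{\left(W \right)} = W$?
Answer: $-78804$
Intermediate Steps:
$P{\left(U,V \right)} = U \left(V^{2} - 3 U\right)$ ($P{\left(U,V \right)} = \left(- 3 U + V^{2}\right) U = \left(V^{2} - 3 U\right) U = U \left(V^{2} - 3 U\right)$)
$h{\left(T \right)} = -9 - 9 T$ ($h{\left(T \right)} = - 3 \left(1 + T\right) 3 = \left(-3 - 3 T\right) 3 = -9 - 9 T$)
$s{\left(w,S \right)} = 1 + S$ ($s{\left(w,S \right)} = S + 1 = 1 + S$)
$h{\left(-5 \right)} s{\left(1,P{\left(-5,5 \right)} \right)} 11 = \left(-9 - -45\right) \left(1 - 5 \left(5^{2} - -15\right)\right) 11 = \left(-9 + 45\right) \left(1 - 5 \left(25 + 15\right)\right) 11 = 36 \left(1 - 200\right) 11 = 36 \left(-199\right) 11 = \left(-7164\right) 11 = -78804$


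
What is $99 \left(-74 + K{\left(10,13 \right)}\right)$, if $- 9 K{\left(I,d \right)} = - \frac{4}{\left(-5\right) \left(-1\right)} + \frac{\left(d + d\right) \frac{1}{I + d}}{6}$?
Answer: $- \frac{2525149}{345} \approx -7319.3$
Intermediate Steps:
$K{\left(I,d \right)} = \frac{4}{45} - \frac{d}{27 \left(I + d\right)}$ ($K{\left(I,d \right)} = - \frac{- \frac{4}{\left(-5\right) \left(-1\right)} + \frac{\left(d + d\right) \frac{1}{I + d}}{6}}{9} = - \frac{- \frac{4}{5} + \frac{2 d}{I + d} \frac{1}{6}}{9} = - \frac{\left(-4\right) \frac{1}{5} + \frac{2 d}{I + d} \frac{1}{6}}{9} = - \frac{- \frac{4}{5} + \frac{d}{3 \left(I + d\right)}}{9} = \frac{4}{45} - \frac{d}{27 \left(I + d\right)}$)
$99 \left(-74 + K{\left(10,13 \right)}\right) = 99 \left(-74 + \frac{7 \cdot 13 + 12 \cdot 10}{135 \left(10 + 13\right)}\right) = 99 \left(-74 + \frac{91 + 120}{135 \cdot 23}\right) = 99 \left(-74 + \frac{1}{135} \cdot \frac{1}{23} \cdot 211\right) = 99 \left(-74 + \frac{211}{3105}\right) = 99 \left(- \frac{229559}{3105}\right) = - \frac{2525149}{345}$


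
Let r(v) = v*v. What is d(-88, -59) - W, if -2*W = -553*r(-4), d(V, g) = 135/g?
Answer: -261151/59 ≈ -4426.3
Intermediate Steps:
r(v) = v**2
W = 4424 (W = -(-553)*(-4)**2/2 = -(-553)*16/2 = -1/2*(-8848) = 4424)
d(-88, -59) - W = 135/(-59) - 1*4424 = 135*(-1/59) - 4424 = -135/59 - 4424 = -261151/59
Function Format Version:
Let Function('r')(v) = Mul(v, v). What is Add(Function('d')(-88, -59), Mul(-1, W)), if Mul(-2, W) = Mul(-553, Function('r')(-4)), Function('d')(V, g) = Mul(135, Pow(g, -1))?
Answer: Rational(-261151, 59) ≈ -4426.3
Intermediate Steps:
Function('r')(v) = Pow(v, 2)
W = 4424 (W = Mul(Rational(-1, 2), Mul(-553, Pow(-4, 2))) = Mul(Rational(-1, 2), Mul(-553, 16)) = Mul(Rational(-1, 2), -8848) = 4424)
Add(Function('d')(-88, -59), Mul(-1, W)) = Add(Mul(135, Pow(-59, -1)), Mul(-1, 4424)) = Add(Mul(135, Rational(-1, 59)), -4424) = Add(Rational(-135, 59), -4424) = Rational(-261151, 59)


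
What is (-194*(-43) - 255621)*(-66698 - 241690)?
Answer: 76257876252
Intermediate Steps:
(-194*(-43) - 255621)*(-66698 - 241690) = (8342 - 255621)*(-308388) = -247279*(-308388) = 76257876252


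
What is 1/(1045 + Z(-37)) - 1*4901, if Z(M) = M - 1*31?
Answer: -4788276/977 ≈ -4901.0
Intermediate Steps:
Z(M) = -31 + M (Z(M) = M - 31 = -31 + M)
1/(1045 + Z(-37)) - 1*4901 = 1/(1045 + (-31 - 37)) - 1*4901 = 1/(1045 - 68) - 4901 = 1/977 - 4901 = -4788276/977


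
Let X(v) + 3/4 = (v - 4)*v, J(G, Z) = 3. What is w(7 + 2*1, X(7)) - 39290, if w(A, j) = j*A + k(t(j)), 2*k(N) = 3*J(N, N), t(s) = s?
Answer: -156413/4 ≈ -39103.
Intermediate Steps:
X(v) = -¾ + v*(-4 + v) (X(v) = -¾ + (v - 4)*v = -¾ + (-4 + v)*v = -¾ + v*(-4 + v))
k(N) = 9/2 (k(N) = (3*3)/2 = (½)*9 = 9/2)
w(A, j) = 9/2 + A*j (w(A, j) = j*A + 9/2 = A*j + 9/2 = 9/2 + A*j)
w(7 + 2*1, X(7)) - 39290 = (9/2 + (7 + 2*1)*(-¾ + 7² - 4*7)) - 39290 = (9/2 + (7 + 2)*(-¾ + 49 - 28)) - 39290 = (9/2 + 9*(81/4)) - 39290 = (9/2 + 729/4) - 39290 = 747/4 - 39290 = -156413/4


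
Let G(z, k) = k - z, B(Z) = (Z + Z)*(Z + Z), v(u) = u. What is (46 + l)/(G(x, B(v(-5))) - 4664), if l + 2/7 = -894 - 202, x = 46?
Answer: 3676/16135 ≈ 0.22783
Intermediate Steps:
B(Z) = 4*Z² (B(Z) = (2*Z)*(2*Z) = 4*Z²)
l = -7674/7 (l = -2/7 + (-894 - 202) = -2/7 - 1096 = -7674/7 ≈ -1096.3)
(46 + l)/(G(x, B(v(-5))) - 4664) = (46 - 7674/7)/((4*(-5)² - 1*46) - 4664) = -7352/(7*((4*25 - 46) - 4664)) = -7352/(7*((100 - 46) - 4664)) = -7352/(7*(54 - 4664)) = -7352/7/(-4610) = -7352/7*(-1/4610) = 3676/16135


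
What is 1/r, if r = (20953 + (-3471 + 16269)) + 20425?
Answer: 1/54176 ≈ 1.8458e-5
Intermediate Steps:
r = 54176 (r = (20953 + 12798) + 20425 = 33751 + 20425 = 54176)
1/r = 1/54176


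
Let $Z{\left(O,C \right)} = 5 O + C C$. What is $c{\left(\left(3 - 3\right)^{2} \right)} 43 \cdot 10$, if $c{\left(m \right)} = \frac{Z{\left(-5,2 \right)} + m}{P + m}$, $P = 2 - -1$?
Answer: $-3010$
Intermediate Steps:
$P = 3$ ($P = 2 + 1 = 3$)
$Z{\left(O,C \right)} = C^{2} + 5 O$ ($Z{\left(O,C \right)} = 5 O + C^{2} = C^{2} + 5 O$)
$c{\left(m \right)} = \frac{-21 + m}{3 + m}$ ($c{\left(m \right)} = \frac{\left(2^{2} + 5 \left(-5\right)\right) + m}{3 + m} = \frac{\left(4 - 25\right) + m}{3 + m} = \frac{-21 + m}{3 + m}$)
$c{\left(\left(3 - 3\right)^{2} \right)} 43 \cdot 10 = \frac{-21 + \left(3 - 3\right)^{2}}{3 + \left(3 - 3\right)^{2}} \cdot 43 \cdot 10 = \frac{-21 + 0^{2}}{3 + 0^{2}} \cdot 43 \cdot 10 = \frac{-21 + 0}{3 + 0} \cdot 43 \cdot 10 = \frac{1}{3} \left(-21\right) 43 \cdot 10 = \left(-7\right) 43 \cdot 10 = \left(-301\right) 10 = -3010$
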